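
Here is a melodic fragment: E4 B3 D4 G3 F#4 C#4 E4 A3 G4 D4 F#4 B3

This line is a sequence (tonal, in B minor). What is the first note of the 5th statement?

B4

Unit = 4 notes; the statements start on E4, F#4, G4, moving up a 2nd each time.
Continuing: A4 → B4. Statement 5 starts on B4.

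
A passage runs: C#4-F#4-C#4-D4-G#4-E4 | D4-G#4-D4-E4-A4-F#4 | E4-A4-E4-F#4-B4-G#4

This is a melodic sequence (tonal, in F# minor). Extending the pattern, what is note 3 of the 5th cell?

The unit is 6 notes. Position-3 pitches of the 3 shown cells: C#4, D4, E4.
Carrying that up a 2nd forward: F#4 → G#4.

G#4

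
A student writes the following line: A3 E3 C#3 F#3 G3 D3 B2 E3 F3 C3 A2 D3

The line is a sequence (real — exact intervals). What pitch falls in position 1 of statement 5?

With 4-note cells, note 1 of each statement runs A3, G3, F3.
Carrying that down a 2nd forward: Eb3 → Db3.

Db3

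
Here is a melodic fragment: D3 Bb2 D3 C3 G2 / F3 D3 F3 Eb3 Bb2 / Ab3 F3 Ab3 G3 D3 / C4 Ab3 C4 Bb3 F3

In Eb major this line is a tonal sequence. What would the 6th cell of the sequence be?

The 5-note cells begin on D3, F3, Ab3, C4 — each up a 3rd from the last.
Carrying on: Eb4 → G4.
From G4 the diatonic shape gives G4 Eb4 G4 F4 C4.

G4 Eb4 G4 F4 C4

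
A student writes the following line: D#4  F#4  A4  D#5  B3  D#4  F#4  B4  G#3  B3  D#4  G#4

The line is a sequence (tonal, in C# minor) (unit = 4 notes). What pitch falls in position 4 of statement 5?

C#4

Grouping in 4s, the 4th note of each cell is D#5, B4, G#4.
Extending down a 3rd: E4 → C#4.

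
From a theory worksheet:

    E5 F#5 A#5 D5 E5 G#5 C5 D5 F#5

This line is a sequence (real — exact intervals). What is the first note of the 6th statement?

Gb4

With a 3-note motive the entries are E5, D5, C5, each down a 2nd from the previous.
Extending the heads down a 2nd: Bb4 → Ab4 → Gb4.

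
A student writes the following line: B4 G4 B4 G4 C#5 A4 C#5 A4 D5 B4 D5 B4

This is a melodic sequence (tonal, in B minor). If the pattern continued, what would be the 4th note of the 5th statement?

With 4-note cells, note 4 of each statement runs G4, A4, B4.
Carrying that up a 2nd forward: C#5 → D5.

D5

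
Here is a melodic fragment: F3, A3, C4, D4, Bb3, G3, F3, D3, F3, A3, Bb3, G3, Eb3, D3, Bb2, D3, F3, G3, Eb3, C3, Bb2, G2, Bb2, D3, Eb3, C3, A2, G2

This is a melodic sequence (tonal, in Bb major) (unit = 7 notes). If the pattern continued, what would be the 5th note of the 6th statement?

With 7-note cells, note 5 of each statement runs Bb3, G3, Eb3, C3.
Each moves down a 3rd. Continuing: A2 → F2.

F2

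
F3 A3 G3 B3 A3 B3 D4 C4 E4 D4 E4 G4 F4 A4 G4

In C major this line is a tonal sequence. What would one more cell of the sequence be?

The 5-note cells begin on F3, B3, E4 — each up a 4th from the last.
Statement 4 starts on A4 and keeps the same diatonic contour: A4 C5 B4 D5 C5.

A4 C5 B4 D5 C5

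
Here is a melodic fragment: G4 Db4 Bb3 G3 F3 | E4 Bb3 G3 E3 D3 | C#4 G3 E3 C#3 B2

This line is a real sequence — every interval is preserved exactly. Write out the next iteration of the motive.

A#3 E3 C#3 A#2 G#2

Unit = 5 notes; the statements start on G4, E4, C#4, moving down a 3rd each time.
Statement 4 starts on A#3 and keeps the same exact contour: A#3 E3 C#3 A#2 G#2.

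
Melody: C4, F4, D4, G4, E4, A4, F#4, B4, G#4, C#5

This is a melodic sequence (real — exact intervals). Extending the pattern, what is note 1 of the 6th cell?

A#4

With 2-note cells, note 1 of each statement runs C4, D4, E4, F#4, G#4.
One more up a 2nd gives A#4.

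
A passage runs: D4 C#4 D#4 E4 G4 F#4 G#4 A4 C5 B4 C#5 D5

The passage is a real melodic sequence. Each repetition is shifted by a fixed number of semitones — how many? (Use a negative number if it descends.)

5

Taking 4-note groups, the heads are D4, G4, C5: the pattern moves up a 4th.
D4→G4 is 67 − 62 = 5 semitones.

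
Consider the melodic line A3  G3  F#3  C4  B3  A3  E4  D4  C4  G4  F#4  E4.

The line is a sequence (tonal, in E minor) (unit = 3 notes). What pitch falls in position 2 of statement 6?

The unit is 3 notes. Position-2 pitches of the 4 shown cells: G3, B3, D4, F#4.
Carrying that up a 3rd forward: A4 → C5.

C5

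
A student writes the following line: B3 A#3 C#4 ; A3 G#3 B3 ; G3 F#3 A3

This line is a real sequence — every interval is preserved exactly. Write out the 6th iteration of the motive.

Unit = 3 notes; the statements start on B3, A3, G3, moving down a 2nd each time.
Extending down a 2nd: F3 → Eb3 → Db3.
So cell 6 is Db3 C3 Eb3.

Db3 C3 Eb3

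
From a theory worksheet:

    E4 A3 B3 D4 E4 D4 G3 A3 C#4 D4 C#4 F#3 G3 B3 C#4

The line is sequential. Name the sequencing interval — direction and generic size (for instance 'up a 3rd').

Unit = 5 notes; the statements start on E4, D4, C#4, moving down a 2nd each time.
E4 to D4 is down a 2nd.

down a 2nd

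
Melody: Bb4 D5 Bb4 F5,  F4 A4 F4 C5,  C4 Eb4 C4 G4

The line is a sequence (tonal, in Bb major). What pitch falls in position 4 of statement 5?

A3

Grouping in 4s, the 4th note of each cell is F5, C5, G4.
Extending down a 4th: D4 → A3.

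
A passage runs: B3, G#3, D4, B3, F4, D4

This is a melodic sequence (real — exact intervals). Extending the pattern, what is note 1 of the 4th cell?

Grouping in 2s, the 1st note of each cell is B3, D4, F4.
Each moves up a 3rd; the next is Ab4.

Ab4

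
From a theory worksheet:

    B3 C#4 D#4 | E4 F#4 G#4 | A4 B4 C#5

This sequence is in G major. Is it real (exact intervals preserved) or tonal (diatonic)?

real

Each cell has the same semitone pattern (2, 2) — intervals are preserved exactly.
And C#4 lies outside G major, so the sequence is real rather than tonal.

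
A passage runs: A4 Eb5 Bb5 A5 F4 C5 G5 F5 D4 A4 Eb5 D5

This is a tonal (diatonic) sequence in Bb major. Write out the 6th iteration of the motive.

Unit = 4 notes; the statements start on A4, F4, D4, moving down a 3rd each time.
Carrying on: Bb3 → G3 → Eb3.
Statement 6 starts on Eb3 and keeps the same diatonic contour: Eb3 Bb3 F4 Eb4.

Eb3 Bb3 F4 Eb4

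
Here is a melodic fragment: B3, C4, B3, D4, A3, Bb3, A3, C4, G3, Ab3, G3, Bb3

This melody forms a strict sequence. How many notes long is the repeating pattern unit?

There are 12 notes; a 4-note unit gives 3 cells:
B3 C4 B3 D4 | A3 Bb3 A3 C4 | G3 Ab3 G3 Bb3
That's a consistent down a 2nd shift per cell, and no other grouping gives one.

4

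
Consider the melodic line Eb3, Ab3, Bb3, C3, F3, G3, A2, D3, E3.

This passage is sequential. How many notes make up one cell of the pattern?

3

There are 9 notes; a 3-note unit gives 3 cells:
Eb3 Ab3 Bb3 | C3 F3 G3 | A2 D3 E3
Every group is a transposition down a 3rd of the one before; no shorter unit works.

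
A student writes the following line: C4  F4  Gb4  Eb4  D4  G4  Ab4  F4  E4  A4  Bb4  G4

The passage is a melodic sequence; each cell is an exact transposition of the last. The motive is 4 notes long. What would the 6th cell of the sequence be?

A#4 D#5 E5 C#5

With a 4-note motive the entries are C4, D4, E4, each up a 2nd from the previous.
Continuing the starts: F#4 → G#4 → A#4.
Statement 6 starts on A#4 and keeps the same exact contour: A#4 D#5 E5 C#5.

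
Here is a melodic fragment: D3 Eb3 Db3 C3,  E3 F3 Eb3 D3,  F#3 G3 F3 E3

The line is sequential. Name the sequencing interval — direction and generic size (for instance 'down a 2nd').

up a 2nd

The 4-note cells begin on D3, E3, F#3 — each up a 2nd from the last.
D3 to E3 is up a 2nd.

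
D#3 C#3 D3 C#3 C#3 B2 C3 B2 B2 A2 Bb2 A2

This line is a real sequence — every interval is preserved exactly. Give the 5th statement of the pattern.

G2 F2 Gb2 F2

With a 4-note motive the entries are D#3, C#3, B2, each down a 2nd from the previous.
Extending down a 2nd: A2 → G2.
From G2 the exact shape gives G2 F2 Gb2 F2.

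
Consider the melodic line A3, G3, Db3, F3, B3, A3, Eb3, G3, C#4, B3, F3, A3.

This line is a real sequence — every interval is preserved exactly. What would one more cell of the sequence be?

D#4 C#4 G3 B3

The 4-note cells begin on A3, B3, C#4 — each up a 2nd from the last.
Statement 4 starts on D#4 and keeps the same exact contour: D#4 C#4 G3 B3.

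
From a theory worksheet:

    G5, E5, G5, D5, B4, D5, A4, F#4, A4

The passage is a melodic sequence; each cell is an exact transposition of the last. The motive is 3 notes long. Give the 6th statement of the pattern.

Unit = 3 notes; the statements start on G5, D5, A4, moving down a 4th each time.
Continuing the starts: E4 → B3 → F#3.
So cell 6 is F#3 D#3 F#3.

F#3 D#3 F#3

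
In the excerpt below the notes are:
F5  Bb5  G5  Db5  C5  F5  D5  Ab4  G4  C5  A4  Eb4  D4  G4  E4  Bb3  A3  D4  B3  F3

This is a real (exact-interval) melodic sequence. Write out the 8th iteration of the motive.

F#2 B2 G#2 D2

With a 4-note motive the entries are F5, C5, G4, D4, A3, each down a 4th from the previous.
Continuing the starts: E3 → B2 → F#2.
So cell 8 is F#2 B2 G#2 D2.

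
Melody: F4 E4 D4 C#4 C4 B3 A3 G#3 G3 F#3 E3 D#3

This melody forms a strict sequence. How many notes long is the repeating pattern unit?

4

12 notes total. Splitting into 3 groups of 4:
F4 E4 D4 C#4 | C4 B3 A3 G#3 | G3 F#3 E3 D#3
Every group is a transposition down a 4th of the one before; no shorter unit works.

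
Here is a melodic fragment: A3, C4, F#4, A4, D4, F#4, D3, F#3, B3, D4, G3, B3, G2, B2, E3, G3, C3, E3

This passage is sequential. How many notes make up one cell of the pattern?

6

18 notes total. Splitting into 3 groups of 6:
A3 C4 F#4 A4 D4 F#4 | D3 F#3 B3 D4 G3 B3 | G2 B2 E3 G3 C3 E3
Every group is a transposition down a 5th of the one before; no shorter unit works.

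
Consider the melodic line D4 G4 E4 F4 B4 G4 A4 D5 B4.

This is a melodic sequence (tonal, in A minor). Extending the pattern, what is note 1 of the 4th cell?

With 3-note cells, note 1 of each statement runs D4, F4, A4.
Each moves up a 3rd; the next is C5.

C5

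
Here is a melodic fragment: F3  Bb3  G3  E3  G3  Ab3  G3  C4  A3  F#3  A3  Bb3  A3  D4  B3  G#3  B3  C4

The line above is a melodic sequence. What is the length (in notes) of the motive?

6

There are 18 notes; a 6-note unit gives 3 cells:
F3 Bb3 G3 E3 G3 Ab3 | G3 C4 A3 F#3 A3 Bb3 | A3 D4 B3 G#3 B3 C4
Each cell is the previous one up a 2nd — so the unit is 6 notes.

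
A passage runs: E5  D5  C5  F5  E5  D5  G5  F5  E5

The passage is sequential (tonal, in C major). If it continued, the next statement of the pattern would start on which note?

The 3-note cells begin on E5, F5, G5 — each up a 2nd from the last.
One more step up a 2nd gives A5.

A5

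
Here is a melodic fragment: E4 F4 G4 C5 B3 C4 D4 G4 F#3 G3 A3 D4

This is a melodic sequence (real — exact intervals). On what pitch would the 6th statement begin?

Unit = 4 notes; the statements start on E4, B3, F#3, moving down a 4th each time.
Extending the heads down a 4th: C#3 → G#2 → D#2.

D#2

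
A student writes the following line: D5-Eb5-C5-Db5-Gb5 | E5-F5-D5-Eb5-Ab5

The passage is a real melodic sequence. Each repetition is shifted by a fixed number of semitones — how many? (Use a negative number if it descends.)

With a 5-note motive the entries are D5, E5, each up a 2nd from the previous.
Counting half-steps from D5 to E5: 2.

2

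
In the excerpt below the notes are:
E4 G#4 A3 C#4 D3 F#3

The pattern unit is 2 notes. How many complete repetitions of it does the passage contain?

3

6 notes in groups of 2 gives 6/2 = 3 statements.
Starts: E4, A3, D3 — each down a 5th.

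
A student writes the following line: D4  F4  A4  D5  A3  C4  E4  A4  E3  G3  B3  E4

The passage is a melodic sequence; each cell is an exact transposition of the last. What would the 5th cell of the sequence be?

F#2 A2 C#3 F#3

Unit = 4 notes; the statements start on D4, A3, E3, moving down a 4th each time.
Extending down a 4th: B2 → F#2.
From F#2 the exact shape gives F#2 A2 C#3 F#3.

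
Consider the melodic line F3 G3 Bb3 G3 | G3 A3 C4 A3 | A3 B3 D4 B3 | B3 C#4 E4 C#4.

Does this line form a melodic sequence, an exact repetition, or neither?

sequence

Each 4-note cell is the previous one transposed up a 2nd.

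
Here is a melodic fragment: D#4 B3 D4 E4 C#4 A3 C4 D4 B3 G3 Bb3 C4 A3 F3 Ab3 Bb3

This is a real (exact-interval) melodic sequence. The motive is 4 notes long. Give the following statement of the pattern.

The 4-note cells begin on D#4, C#4, B3, A3 — each down a 2nd from the last.
From G3 the exact shape gives G3 Eb3 Gb3 Ab3.

G3 Eb3 Gb3 Ab3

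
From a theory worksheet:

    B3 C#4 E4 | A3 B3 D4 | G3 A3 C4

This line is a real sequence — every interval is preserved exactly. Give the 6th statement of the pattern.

Db3 Eb3 Gb3

Unit = 3 notes; the statements start on B3, A3, G3, moving down a 2nd each time.
Extending down a 2nd: F3 → Eb3 → Db3.
From Db3 the exact shape gives Db3 Eb3 Gb3.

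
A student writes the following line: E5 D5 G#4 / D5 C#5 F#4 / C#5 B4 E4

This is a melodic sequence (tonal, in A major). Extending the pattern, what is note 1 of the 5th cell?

The unit is 3 notes. Position-1 pitches of the 3 shown cells: E5, D5, C#5.
Extending down a 2nd: B4 → A4.

A4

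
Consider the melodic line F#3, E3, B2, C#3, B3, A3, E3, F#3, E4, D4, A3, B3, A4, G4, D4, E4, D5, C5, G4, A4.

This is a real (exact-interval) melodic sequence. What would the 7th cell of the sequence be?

Unit = 4 notes; the statements start on F#3, B3, E4, A4, D5, moving up a 4th each time.
Carrying on: G5 → C6.
Statement 7 starts on C6 and keeps the same exact contour: C6 Bb5 F5 G5.

C6 Bb5 F5 G5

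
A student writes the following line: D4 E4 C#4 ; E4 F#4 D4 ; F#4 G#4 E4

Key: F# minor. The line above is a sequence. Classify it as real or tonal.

tonal

Every note is diatonic to F# minor.
Cell 1 has -3 semitones from note 2 to 3, but cell 2 has -4 — the interval quality changes while the contour stays the same, which is the hallmark of a tonal sequence.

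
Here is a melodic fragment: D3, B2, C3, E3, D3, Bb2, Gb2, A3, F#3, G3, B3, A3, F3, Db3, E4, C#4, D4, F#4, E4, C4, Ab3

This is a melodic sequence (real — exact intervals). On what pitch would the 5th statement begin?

Taking 7-note groups, the heads are D3, A3, E4: the pattern moves up a 5th.
Extending the heads up a 5th: B4 → F#5.

F#5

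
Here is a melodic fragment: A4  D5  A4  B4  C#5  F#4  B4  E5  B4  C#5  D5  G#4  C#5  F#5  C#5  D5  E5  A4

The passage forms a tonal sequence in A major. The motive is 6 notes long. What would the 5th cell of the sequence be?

The 6-note cells begin on A4, B4, C#5 — each up a 2nd from the last.
Continuing the starts: D5 → E5.
From E5 the diatonic shape gives E5 A5 E5 F#5 G#5 C#5.

E5 A5 E5 F#5 G#5 C#5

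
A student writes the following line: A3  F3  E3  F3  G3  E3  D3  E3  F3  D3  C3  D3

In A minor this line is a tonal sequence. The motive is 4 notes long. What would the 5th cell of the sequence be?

Unit = 4 notes; the statements start on A3, G3, F3, moving down a 2nd each time.
Extending down a 2nd: E3 → D3.
Statement 5 starts on D3 and keeps the same diatonic contour: D3 B2 A2 B2.

D3 B2 A2 B2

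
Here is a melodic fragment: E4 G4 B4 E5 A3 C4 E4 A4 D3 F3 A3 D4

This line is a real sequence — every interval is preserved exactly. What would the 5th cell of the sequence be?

With a 4-note motive the entries are E4, A3, D3, each down a 5th from the previous.
Extending down a 5th: G2 → C2.
From C2 the exact shape gives C2 Eb2 G2 C3.

C2 Eb2 G2 C3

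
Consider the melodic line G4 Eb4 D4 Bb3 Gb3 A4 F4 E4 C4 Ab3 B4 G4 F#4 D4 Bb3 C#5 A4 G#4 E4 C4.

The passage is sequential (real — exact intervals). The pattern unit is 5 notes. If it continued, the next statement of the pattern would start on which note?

D#5

With a 5-note motive the entries are G4, A4, B4, C#5, each up a 2nd from the previous.
The next head, up a 2nd from C#5, is D#5.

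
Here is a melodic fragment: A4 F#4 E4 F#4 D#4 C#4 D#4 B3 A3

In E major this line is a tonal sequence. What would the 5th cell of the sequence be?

The 3-note cells begin on A4, F#4, D#4 — each down a 3rd from the last.
Continuing the starts: B3 → G#3.
So cell 5 is G#3 E3 D#3.

G#3 E3 D#3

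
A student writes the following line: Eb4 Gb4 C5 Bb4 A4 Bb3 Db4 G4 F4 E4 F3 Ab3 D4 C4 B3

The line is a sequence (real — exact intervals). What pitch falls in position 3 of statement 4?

With 5-note cells, note 3 of each statement runs C5, G4, D4.
One more down a 4th gives A3.

A3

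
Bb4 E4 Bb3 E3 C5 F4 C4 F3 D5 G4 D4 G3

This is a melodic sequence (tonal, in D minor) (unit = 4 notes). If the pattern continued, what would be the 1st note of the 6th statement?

G5

The unit is 4 notes. Position-1 pitches of the 3 shown cells: Bb4, C5, D5.
Extending up a 2nd: E5 → F5 → G5.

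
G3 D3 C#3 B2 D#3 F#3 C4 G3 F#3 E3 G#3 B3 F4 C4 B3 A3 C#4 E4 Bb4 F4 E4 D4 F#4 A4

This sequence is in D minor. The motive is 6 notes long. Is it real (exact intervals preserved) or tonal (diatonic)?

Each cell has the same semitone pattern (-5, -1, -2, 4, 3) — intervals are preserved exactly.
And C#3 lies outside D minor, so the sequence is real rather than tonal.

real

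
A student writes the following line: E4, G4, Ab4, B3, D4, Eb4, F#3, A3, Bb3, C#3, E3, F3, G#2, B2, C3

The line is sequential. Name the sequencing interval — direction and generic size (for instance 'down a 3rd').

Unit = 3 notes; the statements start on E4, B3, F#3, C#3, G#2, moving down a 4th each time.
From E4 to B3: down a 4th.

down a 4th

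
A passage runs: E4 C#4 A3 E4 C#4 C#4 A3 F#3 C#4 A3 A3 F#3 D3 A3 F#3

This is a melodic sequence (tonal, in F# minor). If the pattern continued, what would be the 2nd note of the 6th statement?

Grouping in 5s, the 2nd note of each cell is C#4, A3, F#3.
Extending down a 3rd: D3 → B2 → G#2.

G#2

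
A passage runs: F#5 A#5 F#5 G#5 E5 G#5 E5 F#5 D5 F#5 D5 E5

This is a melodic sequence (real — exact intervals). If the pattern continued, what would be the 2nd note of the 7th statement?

With 4-note cells, note 2 of each statement runs A#5, G#5, F#5.
Extending down a 2nd: E5 → D5 → C5 → Bb4.

Bb4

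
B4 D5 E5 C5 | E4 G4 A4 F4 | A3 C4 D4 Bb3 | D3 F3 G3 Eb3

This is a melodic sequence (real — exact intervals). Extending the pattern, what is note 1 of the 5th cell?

With 4-note cells, note 1 of each statement runs B4, E4, A3, D3.
From D3, down a 5th gives G2.

G2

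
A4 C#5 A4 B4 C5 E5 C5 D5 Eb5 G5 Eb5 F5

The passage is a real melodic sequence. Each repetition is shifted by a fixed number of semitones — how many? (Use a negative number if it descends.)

The 4-note cells begin on A4, C5, Eb5 — each up a 3rd from the last.
Counting half-steps from A4 to C5: 3.

3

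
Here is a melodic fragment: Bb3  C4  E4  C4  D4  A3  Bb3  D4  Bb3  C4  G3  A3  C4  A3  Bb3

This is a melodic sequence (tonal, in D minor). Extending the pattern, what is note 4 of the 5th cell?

Grouping in 5s, the 4th note of each cell is C4, Bb3, A3.
Each moves down a 2nd. Continuing: G3 → F3.

F3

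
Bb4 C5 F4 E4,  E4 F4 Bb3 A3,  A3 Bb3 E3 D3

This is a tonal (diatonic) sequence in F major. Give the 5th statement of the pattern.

Unit = 4 notes; the statements start on Bb4, E4, A3, moving down a 5th each time.
Extending down a 5th: D3 → G2.
Statement 5 starts on G2 and keeps the same diatonic contour: G2 A2 D2 C2.

G2 A2 D2 C2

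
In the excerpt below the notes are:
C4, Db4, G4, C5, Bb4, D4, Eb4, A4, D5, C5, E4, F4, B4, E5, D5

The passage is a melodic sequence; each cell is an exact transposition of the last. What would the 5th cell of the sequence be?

Taking 5-note groups, the heads are C4, D4, E4: the pattern moves up a 2nd.
Extending up a 2nd: F#4 → G#4.
Statement 5 starts on G#4 and keeps the same exact contour: G#4 A4 D#5 G#5 F#5.

G#4 A4 D#5 G#5 F#5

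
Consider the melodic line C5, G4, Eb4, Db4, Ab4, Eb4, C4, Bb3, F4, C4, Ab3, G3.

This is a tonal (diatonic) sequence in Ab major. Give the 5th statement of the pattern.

Taking 4-note groups, the heads are C5, Ab4, F4: the pattern moves down a 3rd.
Carrying on: Db4 → Bb3.
Statement 5 starts on Bb3 and keeps the same diatonic contour: Bb3 F3 Db3 C3.

Bb3 F3 Db3 C3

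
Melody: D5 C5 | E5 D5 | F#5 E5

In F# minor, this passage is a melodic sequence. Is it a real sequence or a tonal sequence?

Each cell has the same semitone pattern (-2,) — intervals are preserved exactly.
And C5 lies outside F# minor, so the sequence is real rather than tonal.

real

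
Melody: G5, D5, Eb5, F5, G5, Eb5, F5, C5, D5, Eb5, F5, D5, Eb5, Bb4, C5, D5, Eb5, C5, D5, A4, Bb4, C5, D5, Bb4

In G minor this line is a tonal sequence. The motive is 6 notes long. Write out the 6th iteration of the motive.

Unit = 6 notes; the statements start on G5, F5, Eb5, D5, moving down a 2nd each time.
Extending down a 2nd: C5 → Bb4.
Statement 6 starts on Bb4 and keeps the same diatonic contour: Bb4 F4 G4 A4 Bb4 G4.

Bb4 F4 G4 A4 Bb4 G4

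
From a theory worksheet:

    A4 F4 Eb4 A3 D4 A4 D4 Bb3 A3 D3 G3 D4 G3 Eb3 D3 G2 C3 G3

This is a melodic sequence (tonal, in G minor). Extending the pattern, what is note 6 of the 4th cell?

C3

The unit is 6 notes. Position-6 pitches of the 3 shown cells: A4, D4, G3.
One more down a 5th gives C3.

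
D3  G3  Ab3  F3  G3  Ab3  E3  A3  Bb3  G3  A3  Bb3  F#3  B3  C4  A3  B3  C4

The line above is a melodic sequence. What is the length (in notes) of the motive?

6

18 notes total. Splitting into 3 groups of 6:
D3 G3 Ab3 F3 G3 Ab3 | E3 A3 Bb3 G3 A3 Bb3 | F#3 B3 C4 A3 B3 C4
That's a consistent up a 2nd shift per cell, and no other grouping gives one.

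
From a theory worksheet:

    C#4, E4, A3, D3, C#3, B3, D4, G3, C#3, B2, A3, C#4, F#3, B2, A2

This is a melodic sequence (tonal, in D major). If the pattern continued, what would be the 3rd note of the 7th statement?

With 5-note cells, note 3 of each statement runs A3, G3, F#3.
Extending down a 2nd: E3 → D3 → C#3 → B2.

B2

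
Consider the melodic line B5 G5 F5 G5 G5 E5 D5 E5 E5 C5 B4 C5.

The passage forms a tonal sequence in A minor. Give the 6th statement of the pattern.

With a 4-note motive the entries are B5, G5, E5, each down a 3rd from the previous.
Extending down a 3rd: C5 → A4 → F4.
From F4 the diatonic shape gives F4 D4 C4 D4.

F4 D4 C4 D4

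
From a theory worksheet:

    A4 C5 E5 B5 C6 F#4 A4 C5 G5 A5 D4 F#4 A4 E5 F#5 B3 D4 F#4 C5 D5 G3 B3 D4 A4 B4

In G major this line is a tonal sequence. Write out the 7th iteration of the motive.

Taking 5-note groups, the heads are A4, F#4, D4, B3, G3: the pattern moves down a 3rd.
Continuing the starts: E3 → C3.
So cell 7 is C3 E3 G3 D4 E4.

C3 E3 G3 D4 E4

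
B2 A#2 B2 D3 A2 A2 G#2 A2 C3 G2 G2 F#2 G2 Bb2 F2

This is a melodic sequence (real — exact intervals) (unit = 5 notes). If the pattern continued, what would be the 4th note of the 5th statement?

The unit is 5 notes. Position-4 pitches of the 3 shown cells: D3, C3, Bb2.
Each moves down a 2nd. Continuing: Ab2 → Gb2.

Gb2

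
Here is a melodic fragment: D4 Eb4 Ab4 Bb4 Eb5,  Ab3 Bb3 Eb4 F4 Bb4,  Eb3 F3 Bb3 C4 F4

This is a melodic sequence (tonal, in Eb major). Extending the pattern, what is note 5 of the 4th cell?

With 5-note cells, note 5 of each statement runs Eb5, Bb4, F4.
One more down a 4th gives C4.

C4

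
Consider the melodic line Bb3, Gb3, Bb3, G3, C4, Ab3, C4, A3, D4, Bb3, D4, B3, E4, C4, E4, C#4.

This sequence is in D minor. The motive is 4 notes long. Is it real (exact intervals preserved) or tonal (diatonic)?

Each cell has the same semitone pattern (-4, 4, -3) — intervals are preserved exactly.
And Gb3 lies outside D minor, so the sequence is real rather than tonal.

real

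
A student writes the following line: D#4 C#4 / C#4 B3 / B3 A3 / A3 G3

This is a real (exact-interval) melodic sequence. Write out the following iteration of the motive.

With a 2-note motive the entries are D#4, C#4, B3, A3, each down a 2nd from the previous.
From G3 the exact shape gives G3 F3.

G3 F3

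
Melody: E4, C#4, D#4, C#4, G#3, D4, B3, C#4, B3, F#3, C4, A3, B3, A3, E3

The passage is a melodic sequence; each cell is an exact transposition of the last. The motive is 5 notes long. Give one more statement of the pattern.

Bb3 G3 A3 G3 D3

The 5-note cells begin on E4, D4, C4 — each down a 2nd from the last.
Statement 4 starts on Bb3 and keeps the same exact contour: Bb3 G3 A3 G3 D3.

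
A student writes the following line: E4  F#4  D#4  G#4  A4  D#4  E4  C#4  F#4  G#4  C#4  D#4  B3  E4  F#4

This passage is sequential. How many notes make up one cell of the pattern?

15 notes total. Splitting into 3 groups of 5:
E4 F#4 D#4 G#4 A4 | D#4 E4 C#4 F#4 G#4 | C#4 D#4 B3 E4 F#4
Each cell is the previous one down a 2nd — so the unit is 5 notes.

5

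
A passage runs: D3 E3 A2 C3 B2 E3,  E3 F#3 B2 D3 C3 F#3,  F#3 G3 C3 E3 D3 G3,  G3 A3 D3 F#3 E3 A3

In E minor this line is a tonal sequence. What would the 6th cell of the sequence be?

B3 C4 F#3 A3 G3 C4

The 6-note cells begin on D3, E3, F#3, G3 — each up a 2nd from the last.
Carrying on: A3 → B3.
Statement 6 starts on B3 and keeps the same diatonic contour: B3 C4 F#3 A3 G3 C4.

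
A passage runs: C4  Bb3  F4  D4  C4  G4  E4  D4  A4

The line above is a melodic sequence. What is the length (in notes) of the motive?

Try groups of 3 (3 cells in 9 notes):
C4 Bb3 F4 | D4 C4 G4 | E4 D4 A4
Every group is a transposition up a 2nd of the one before; no shorter unit works.

3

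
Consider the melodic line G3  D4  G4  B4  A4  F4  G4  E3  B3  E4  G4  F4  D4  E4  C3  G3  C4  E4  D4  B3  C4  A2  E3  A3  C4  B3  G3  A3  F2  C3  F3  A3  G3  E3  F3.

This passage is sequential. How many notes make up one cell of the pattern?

7

Try groups of 7 (5 cells in 35 notes):
G3 D4 G4 B4 A4 F4 G4 | E3 B3 E4 G4 F4 D4 E4 | C3 G3 C4 E4 D4 B3 C4 | A2 E3 A3 C4 B3 G3 A3 | F2 C3 F3 A3 G3 E3 F3
Every group is a transposition down a 3rd of the one before; no shorter unit works.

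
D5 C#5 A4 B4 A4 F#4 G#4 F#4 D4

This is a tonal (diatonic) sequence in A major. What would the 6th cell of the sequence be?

Unit = 3 notes; the statements start on D5, B4, G#4, moving down a 3rd each time.
Carrying on: E4 → C#4 → A3.
From A3 the diatonic shape gives A3 G#3 E3.

A3 G#3 E3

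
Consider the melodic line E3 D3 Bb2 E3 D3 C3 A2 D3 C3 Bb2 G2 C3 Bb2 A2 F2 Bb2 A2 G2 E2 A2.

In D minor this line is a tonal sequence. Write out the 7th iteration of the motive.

F2 E2 C2 F2

With a 4-note motive the entries are E3, D3, C3, Bb2, A2, each down a 2nd from the previous.
Continuing the starts: G2 → F2.
So cell 7 is F2 E2 C2 F2.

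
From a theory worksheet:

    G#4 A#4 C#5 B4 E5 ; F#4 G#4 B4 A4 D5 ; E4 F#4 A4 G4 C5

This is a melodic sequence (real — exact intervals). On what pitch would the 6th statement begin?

Taking 5-note groups, the heads are G#4, F#4, E4: the pattern moves down a 2nd.
Continuing: D4 → C4 → Bb3. Statement 6 starts on Bb3.

Bb3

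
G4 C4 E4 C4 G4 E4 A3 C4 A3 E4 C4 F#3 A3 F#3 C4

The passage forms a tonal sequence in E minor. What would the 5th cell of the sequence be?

Unit = 5 notes; the statements start on G4, E4, C4, moving down a 3rd each time.
Extending down a 3rd: A3 → F#3.
From F#3 the diatonic shape gives F#3 B2 D3 B2 F#3.

F#3 B2 D3 B2 F#3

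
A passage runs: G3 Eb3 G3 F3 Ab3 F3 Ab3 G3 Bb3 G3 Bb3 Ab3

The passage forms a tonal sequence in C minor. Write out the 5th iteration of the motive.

D4 Bb3 D4 C4

With a 4-note motive the entries are G3, Ab3, Bb3, each up a 2nd from the previous.
Continuing the starts: C4 → D4.
Statement 5 starts on D4 and keeps the same diatonic contour: D4 Bb3 D4 C4.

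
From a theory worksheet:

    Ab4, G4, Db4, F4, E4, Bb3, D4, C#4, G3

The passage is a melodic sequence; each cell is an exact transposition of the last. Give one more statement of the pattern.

B3 A#3 E3

Taking 3-note groups, the heads are Ab4, F4, D4: the pattern moves down a 3rd.
Statement 4 starts on B3 and keeps the same exact contour: B3 A#3 E3.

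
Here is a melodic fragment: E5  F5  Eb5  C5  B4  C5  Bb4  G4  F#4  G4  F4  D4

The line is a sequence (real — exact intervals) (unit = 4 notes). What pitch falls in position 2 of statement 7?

Grouping in 4s, the 2nd note of each cell is F5, C5, G4.
Extending down a 4th: D4 → A3 → E3 → B2.

B2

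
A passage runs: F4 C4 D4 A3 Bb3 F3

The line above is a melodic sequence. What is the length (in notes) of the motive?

There are 6 notes; a 2-note unit gives 3 cells:
F4 C4 | D4 A3 | Bb3 F3
Every group is a transposition down a 3rd of the one before; no shorter unit works.

2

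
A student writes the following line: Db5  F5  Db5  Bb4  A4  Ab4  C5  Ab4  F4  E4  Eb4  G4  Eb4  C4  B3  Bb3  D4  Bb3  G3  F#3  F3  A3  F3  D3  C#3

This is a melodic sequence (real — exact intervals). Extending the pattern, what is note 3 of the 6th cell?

With 5-note cells, note 3 of each statement runs Db5, Ab4, Eb4, Bb3, F3.
Each moves down a 4th; the next is C3.

C3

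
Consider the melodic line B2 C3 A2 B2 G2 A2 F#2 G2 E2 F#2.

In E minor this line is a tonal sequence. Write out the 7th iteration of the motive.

C2 D2

With a 2-note motive the entries are B2, A2, G2, F#2, E2, each down a 2nd from the previous.
Extending down a 2nd: D2 → C2.
Statement 7 starts on C2 and keeps the same diatonic contour: C2 D2.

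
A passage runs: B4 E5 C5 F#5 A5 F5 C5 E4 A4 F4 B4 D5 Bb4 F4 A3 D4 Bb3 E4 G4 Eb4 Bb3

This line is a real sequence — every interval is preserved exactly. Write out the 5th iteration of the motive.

G2 C3 Ab2 D3 F3 Db3 Ab2

With a 7-note motive the entries are B4, E4, A3, each down a 5th from the previous.
Continuing the starts: D3 → G2.
So cell 5 is G2 C3 Ab2 D3 F3 Db3 Ab2.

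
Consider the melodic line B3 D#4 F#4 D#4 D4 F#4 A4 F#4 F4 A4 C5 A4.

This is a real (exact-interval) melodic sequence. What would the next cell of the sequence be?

Ab4 C5 Eb5 C5

With a 4-note motive the entries are B3, D4, F4, each up a 3rd from the previous.
Statement 4 starts on Ab4 and keeps the same exact contour: Ab4 C5 Eb5 C5.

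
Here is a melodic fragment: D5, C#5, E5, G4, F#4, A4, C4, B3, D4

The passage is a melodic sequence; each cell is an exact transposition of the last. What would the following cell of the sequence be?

F3 E3 G3

The 3-note cells begin on D5, G4, C4 — each down a 5th from the last.
Statement 4 starts on F3 and keeps the same exact contour: F3 E3 G3.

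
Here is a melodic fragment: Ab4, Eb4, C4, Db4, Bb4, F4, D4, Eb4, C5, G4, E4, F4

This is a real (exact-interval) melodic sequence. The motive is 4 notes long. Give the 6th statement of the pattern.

F#5 C#5 A#4 B4

With a 4-note motive the entries are Ab4, Bb4, C5, each up a 2nd from the previous.
Carrying on: D5 → E5 → F#5.
So cell 6 is F#5 C#5 A#4 B4.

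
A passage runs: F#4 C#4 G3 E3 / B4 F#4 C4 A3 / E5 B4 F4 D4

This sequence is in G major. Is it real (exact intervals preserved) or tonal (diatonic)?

Each cell has the same semitone pattern (-5, -6, -3) — intervals are preserved exactly.
And C#4 lies outside G major, so the sequence is real rather than tonal.

real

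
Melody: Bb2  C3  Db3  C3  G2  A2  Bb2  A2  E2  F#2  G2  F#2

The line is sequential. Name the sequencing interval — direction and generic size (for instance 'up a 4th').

Unit = 4 notes; the statements start on Bb2, G2, E2, moving down a 3rd each time.
Bb2 to G2 is down a 3rd.

down a 3rd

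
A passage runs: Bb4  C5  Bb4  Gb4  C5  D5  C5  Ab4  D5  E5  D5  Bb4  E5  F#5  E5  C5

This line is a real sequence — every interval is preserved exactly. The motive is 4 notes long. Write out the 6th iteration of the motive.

G#5 A#5 G#5 E5

The 4-note cells begin on Bb4, C5, D5, E5 — each up a 2nd from the last.
Extending up a 2nd: F#5 → G#5.
So cell 6 is G#5 A#5 G#5 E5.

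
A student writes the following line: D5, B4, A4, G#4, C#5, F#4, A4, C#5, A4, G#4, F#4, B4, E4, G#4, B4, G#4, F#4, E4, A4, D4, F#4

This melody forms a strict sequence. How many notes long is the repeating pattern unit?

There are 21 notes; a 7-note unit gives 3 cells:
D5 B4 A4 G#4 C#5 F#4 A4 | C#5 A4 G#4 F#4 B4 E4 G#4 | B4 G#4 F#4 E4 A4 D4 F#4
That's a consistent down a 2nd shift per cell, and no other grouping gives one.

7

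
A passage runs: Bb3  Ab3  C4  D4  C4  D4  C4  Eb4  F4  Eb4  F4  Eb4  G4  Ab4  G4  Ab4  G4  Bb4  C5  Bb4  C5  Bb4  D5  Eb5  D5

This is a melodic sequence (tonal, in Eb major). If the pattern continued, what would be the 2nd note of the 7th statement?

With 5-note cells, note 2 of each statement runs Ab3, C4, Eb4, G4, Bb4.
Extending up a 3rd: D5 → F5.

F5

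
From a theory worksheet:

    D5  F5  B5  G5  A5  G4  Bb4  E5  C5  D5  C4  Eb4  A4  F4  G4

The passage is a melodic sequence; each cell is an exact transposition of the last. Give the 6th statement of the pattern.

Eb2 Gb2 C3 Ab2 Bb2

Taking 5-note groups, the heads are D5, G4, C4: the pattern moves down a 5th.
Carrying on: F3 → Bb2 → Eb2.
So cell 6 is Eb2 Gb2 C3 Ab2 Bb2.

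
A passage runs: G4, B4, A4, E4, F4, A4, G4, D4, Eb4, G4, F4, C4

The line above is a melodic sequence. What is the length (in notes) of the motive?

4

There are 12 notes; a 4-note unit gives 3 cells:
G4 B4 A4 E4 | F4 A4 G4 D4 | Eb4 G4 F4 C4
Each cell is the previous one down a 2nd — so the unit is 4 notes.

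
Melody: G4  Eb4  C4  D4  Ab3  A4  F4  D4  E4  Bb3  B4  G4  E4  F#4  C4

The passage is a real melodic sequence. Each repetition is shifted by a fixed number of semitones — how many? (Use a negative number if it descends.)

2

The 5-note cells begin on G4, A4, B4 — each up a 2nd from the last.
G4 to A4 spans +2 semitones.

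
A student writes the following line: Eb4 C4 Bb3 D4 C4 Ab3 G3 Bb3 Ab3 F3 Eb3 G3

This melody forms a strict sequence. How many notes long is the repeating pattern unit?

There are 12 notes; a 4-note unit gives 3 cells:
Eb4 C4 Bb3 D4 | C4 Ab3 G3 Bb3 | Ab3 F3 Eb3 G3
Each cell is the previous one down a 3rd — so the unit is 4 notes.

4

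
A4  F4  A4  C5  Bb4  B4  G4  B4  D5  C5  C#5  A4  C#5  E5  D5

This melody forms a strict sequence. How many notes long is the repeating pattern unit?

5

15 notes total. Splitting into 3 groups of 5:
A4 F4 A4 C5 Bb4 | B4 G4 B4 D5 C5 | C#5 A4 C#5 E5 D5
Each cell is the previous one up a 2nd — so the unit is 5 notes.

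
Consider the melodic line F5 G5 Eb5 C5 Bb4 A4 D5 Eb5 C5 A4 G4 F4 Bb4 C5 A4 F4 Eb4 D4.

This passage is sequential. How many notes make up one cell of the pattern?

6

Try groups of 6 (3 cells in 18 notes):
F5 G5 Eb5 C5 Bb4 A4 | D5 Eb5 C5 A4 G4 F4 | Bb4 C5 A4 F4 Eb4 D4
Each cell is the previous one down a 3rd — so the unit is 6 notes.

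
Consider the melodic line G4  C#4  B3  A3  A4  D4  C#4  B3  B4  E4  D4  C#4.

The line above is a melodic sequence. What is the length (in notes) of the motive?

4

There are 12 notes; a 4-note unit gives 3 cells:
G4 C#4 B3 A3 | A4 D4 C#4 B3 | B4 E4 D4 C#4
Every group is a transposition up a 2nd of the one before; no shorter unit works.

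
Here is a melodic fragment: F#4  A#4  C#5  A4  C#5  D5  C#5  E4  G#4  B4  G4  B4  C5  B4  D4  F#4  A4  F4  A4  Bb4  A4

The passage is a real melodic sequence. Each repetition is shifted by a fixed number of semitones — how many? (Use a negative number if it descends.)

Unit = 7 notes; the statements start on F#4, E4, D4, moving down a 2nd each time.
F#4→E4 is 64 − 66 = -2 semitones.

-2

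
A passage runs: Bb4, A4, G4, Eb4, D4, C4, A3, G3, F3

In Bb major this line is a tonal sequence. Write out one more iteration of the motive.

With a 3-note motive the entries are Bb4, Eb4, A3, each down a 5th from the previous.
Statement 4 starts on D3 and keeps the same diatonic contour: D3 C3 Bb2.

D3 C3 Bb2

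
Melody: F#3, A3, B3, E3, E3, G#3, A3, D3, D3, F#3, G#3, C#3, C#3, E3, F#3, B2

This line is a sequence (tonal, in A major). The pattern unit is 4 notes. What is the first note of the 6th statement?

With a 4-note motive the entries are F#3, E3, D3, C#3, each down a 2nd from the previous.
Extending the heads down a 2nd: B2 → A2.

A2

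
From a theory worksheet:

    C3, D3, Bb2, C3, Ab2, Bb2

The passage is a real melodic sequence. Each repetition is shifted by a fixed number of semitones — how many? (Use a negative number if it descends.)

Unit = 2 notes; the statements start on C3, Bb2, Ab2, moving down a 2nd each time.
C3 to Bb2 spans -2 semitones.

-2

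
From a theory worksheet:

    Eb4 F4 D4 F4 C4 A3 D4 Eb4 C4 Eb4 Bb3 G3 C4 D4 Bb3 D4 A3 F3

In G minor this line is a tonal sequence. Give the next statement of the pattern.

The 6-note cells begin on Eb4, D4, C4 — each down a 2nd from the last.
So cell 4 is Bb3 C4 A3 C4 G3 Eb3.

Bb3 C4 A3 C4 G3 Eb3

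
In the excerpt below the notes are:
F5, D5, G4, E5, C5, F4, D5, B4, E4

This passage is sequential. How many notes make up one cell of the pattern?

Try groups of 3 (3 cells in 9 notes):
F5 D5 G4 | E5 C5 F4 | D5 B4 E4
Every group is a transposition down a 2nd of the one before; no shorter unit works.

3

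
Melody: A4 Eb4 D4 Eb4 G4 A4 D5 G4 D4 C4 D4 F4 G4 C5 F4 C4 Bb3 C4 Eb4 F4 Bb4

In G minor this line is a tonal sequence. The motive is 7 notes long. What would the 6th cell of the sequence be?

Taking 7-note groups, the heads are A4, G4, F4: the pattern moves down a 2nd.
Extending down a 2nd: Eb4 → D4 → C4.
Statement 6 starts on C4 and keeps the same diatonic contour: C4 G3 F3 G3 Bb3 C4 F4.

C4 G3 F3 G3 Bb3 C4 F4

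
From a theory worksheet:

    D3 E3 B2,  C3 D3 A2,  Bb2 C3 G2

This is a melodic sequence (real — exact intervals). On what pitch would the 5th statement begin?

The 3-note cells begin on D3, C3, Bb2 — each down a 2nd from the last.
Continuing: Ab2 → Gb2. Statement 5 starts on Gb2.

Gb2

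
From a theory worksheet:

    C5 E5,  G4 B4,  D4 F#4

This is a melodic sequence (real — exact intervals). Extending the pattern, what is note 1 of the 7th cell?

Grouping in 2s, the 1st note of each cell is C5, G4, D4.
Each moves down a 4th. Continuing: A3 → E3 → B2 → F#2.

F#2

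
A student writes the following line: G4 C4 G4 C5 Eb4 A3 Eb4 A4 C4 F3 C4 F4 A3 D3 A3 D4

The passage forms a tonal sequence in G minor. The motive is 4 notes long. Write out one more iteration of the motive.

F3 Bb2 F3 Bb3

Taking 4-note groups, the heads are G4, Eb4, C4, A3: the pattern moves down a 3rd.
Statement 5 starts on F3 and keeps the same diatonic contour: F3 Bb2 F3 Bb3.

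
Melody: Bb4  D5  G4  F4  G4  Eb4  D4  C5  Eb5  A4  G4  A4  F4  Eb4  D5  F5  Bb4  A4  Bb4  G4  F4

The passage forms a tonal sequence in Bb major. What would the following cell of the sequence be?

Eb5 G5 C5 Bb4 C5 A4 G4

Unit = 7 notes; the statements start on Bb4, C5, D5, moving up a 2nd each time.
Statement 4 starts on Eb5 and keeps the same diatonic contour: Eb5 G5 C5 Bb4 C5 A4 G4.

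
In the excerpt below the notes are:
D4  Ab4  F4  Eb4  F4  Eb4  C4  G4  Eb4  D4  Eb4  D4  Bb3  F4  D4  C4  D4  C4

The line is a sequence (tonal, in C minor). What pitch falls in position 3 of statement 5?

Grouping in 6s, the 3rd note of each cell is F4, Eb4, D4.
Each moves down a 2nd. Continuing: C4 → Bb3.

Bb3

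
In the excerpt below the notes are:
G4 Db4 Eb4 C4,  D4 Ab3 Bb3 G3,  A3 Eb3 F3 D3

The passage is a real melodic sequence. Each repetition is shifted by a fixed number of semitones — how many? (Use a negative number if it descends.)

-5

The 4-note cells begin on G4, D4, A3 — each down a 4th from the last.
G4 to D4 spans -5 semitones.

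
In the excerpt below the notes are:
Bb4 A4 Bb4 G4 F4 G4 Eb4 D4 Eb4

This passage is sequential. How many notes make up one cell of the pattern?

9 notes total. Splitting into 3 groups of 3:
Bb4 A4 Bb4 | G4 F4 G4 | Eb4 D4 Eb4
Each cell is the previous one down a 3rd — so the unit is 3 notes.

3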